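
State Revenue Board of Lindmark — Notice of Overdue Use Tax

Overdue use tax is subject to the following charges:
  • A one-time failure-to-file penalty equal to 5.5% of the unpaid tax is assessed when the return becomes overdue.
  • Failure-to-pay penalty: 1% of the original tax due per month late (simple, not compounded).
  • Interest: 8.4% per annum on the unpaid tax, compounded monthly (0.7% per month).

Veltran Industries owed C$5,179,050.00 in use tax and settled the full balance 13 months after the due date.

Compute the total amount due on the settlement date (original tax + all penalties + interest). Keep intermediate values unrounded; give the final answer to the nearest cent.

C$6,628,779.19

Failure-to-file penalty: 5.5% × C$5,179,050.00 = C$284,847.75
Failure-to-pay penalty: 13 × 1% × C$5,179,050.00 = C$673,276.50
Interest: C$5,179,050.00 × ((1 + 0.007)^13 − 1) = C$5,179,050.00 × 0.0949218… = C$491,604.9376…
Total = C$5,179,050.00 + C$958,124.2500 + C$491,604.9376… = C$6,628,779.19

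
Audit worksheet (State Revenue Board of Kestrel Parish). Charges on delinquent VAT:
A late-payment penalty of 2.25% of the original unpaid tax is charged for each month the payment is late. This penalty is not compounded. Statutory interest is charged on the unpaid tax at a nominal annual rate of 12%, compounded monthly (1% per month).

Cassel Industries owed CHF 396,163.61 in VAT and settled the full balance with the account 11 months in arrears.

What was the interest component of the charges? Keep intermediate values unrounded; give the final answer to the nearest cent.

CHF 45,823.59

Interest: CHF 396,163.61 × ((1 + 0.01)^11 − 1) = CHF 396,163.61 × 0.1156683… = CHF 45,823.5898…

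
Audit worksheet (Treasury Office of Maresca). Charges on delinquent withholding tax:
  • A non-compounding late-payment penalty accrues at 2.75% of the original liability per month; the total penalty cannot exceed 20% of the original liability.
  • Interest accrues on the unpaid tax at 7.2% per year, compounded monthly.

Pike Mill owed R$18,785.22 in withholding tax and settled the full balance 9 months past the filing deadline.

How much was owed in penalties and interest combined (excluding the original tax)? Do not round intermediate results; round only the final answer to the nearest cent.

R$4,796.14

Penalty (uncapped): 9 × 2.75% × R$18,785.22 = R$4,649.34…; cap = 20% × R$18,785.22 = R$3,757.04… → penalty = R$3,757.04…
Interest (7.2%/yr ÷ 12 = 0.6%/month): R$18,785.22 × ((1 + 0.006)^9 − 1) = R$1,039.0915…
Penalties + interest = R$3,757.0440 + R$1,039.0915… = R$4,796.14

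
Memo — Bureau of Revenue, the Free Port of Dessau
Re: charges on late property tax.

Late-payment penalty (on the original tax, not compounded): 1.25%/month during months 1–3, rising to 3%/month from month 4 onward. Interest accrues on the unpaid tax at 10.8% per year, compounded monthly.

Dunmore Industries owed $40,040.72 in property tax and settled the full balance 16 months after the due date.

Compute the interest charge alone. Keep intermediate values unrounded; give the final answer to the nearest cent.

$6,171.89

Interest (10.8%/yr ÷ 12 = 0.9%/month): $40,040.72 × ((1 + 0.009)^16 − 1) = $6,171.8943…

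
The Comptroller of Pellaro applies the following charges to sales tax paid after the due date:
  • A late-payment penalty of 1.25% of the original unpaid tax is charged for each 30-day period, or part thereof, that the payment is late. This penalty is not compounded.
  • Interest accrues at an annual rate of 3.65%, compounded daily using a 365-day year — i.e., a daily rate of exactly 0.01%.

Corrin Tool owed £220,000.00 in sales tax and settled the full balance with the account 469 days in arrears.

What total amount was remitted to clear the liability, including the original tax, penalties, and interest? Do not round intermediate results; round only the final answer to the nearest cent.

£274,563.24

Penalty periods: ⌈469/30⌉ = 16; penalty = 16 × 1.25% × £220,000.00 = £44,000.00
Interest: £220,000.00 × ((1 + 0.0001)^469 − 1) = £220,000.00 × 0.04801474… = £10,563.2438…
Total = £220,000.00 + £44,000.0000 + £10,563.2438… = £274,563.24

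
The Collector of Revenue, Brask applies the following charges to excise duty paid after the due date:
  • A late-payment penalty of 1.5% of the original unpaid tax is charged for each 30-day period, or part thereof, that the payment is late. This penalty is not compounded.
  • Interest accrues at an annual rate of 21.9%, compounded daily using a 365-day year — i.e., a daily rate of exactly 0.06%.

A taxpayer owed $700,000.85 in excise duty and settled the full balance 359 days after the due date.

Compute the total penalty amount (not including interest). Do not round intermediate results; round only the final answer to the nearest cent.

$126,000.15

Penalty periods: ⌈359/30⌉ = 12; penalty = 12 × 1.5% × $700,000.85 = $126,000.15…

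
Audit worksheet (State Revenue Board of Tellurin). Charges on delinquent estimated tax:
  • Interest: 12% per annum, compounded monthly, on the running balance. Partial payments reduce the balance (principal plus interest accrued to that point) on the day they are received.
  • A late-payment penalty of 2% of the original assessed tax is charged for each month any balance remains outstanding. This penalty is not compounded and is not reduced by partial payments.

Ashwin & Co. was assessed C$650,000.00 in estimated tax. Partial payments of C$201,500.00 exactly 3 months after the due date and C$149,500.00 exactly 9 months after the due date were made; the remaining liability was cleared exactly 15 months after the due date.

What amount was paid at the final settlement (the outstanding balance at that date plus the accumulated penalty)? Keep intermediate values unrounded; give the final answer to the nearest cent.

C$563,877.31

Monthly rate = 12% ÷ 12 = 1%
Balance at month 3: C$650,000.0000 × (1 + 0.01)^3 = C$669,695.6500
After C$201,500.00 payment: C$669,695.6500 − C$201,500.00 = C$468,195.6500
Balance at month 9: C$468,195.6500 × (1 + 0.01)^6 = C$496,999.1169…
After C$149,500.00 payment: C$496,999.1169… − C$149,500.00 = C$347,499.1169…
Balance at month 15: C$347,499.1169… × (1 + 0.01)^6 = C$368,877.3149…
Penalty: 15 × 2% × C$650,000.00 = C$195,000.00
Final settlement = outstanding balance + penalty = C$368,877.3149… + C$195,000.00 = C$563,877.31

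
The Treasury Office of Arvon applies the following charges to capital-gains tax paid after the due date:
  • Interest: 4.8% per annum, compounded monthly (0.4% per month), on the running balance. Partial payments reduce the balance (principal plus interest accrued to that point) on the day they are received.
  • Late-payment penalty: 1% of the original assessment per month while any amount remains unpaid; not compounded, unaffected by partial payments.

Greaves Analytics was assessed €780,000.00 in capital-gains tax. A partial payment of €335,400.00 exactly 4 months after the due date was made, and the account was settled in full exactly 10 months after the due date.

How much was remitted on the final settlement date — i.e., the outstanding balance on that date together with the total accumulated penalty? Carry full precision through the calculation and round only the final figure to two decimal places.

€546,237.11

Balance at month 4: €780,000.0000 × (1 + 0.004)^4 = €792,555.0799…
After €335,400.00 payment: €792,555.0799… − €335,400.00 = €457,155.0799…
Balance at month 10: €457,155.0799… × (1 + 0.004)^6 = €468,237.1059…
Penalty: 10 × 1% × €780,000.00 = €78,000.00
Final settlement = outstanding balance + penalty = €468,237.1059… + €78,000.00 = €546,237.11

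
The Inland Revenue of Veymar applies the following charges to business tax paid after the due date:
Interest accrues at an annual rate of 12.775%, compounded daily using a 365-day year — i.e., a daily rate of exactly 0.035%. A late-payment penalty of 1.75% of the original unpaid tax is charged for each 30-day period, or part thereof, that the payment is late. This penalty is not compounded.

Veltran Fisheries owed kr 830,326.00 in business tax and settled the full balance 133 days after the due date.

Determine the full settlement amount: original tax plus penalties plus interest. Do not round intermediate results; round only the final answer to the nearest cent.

kr 942,537.86

Penalty periods: ⌈133/30⌉ = 5; penalty = 5 × 1.75% × kr 830,326.00 = kr 72,653.53…
Interest: kr 830,326.00 × ((1 + 0.00035)^133 − 1) = kr 830,326.00 × 0.04764193… = kr 39,558.3314…
Total = kr 830,326.00 + kr 72,653.5250 + kr 39,558.3314… = kr 942,537.86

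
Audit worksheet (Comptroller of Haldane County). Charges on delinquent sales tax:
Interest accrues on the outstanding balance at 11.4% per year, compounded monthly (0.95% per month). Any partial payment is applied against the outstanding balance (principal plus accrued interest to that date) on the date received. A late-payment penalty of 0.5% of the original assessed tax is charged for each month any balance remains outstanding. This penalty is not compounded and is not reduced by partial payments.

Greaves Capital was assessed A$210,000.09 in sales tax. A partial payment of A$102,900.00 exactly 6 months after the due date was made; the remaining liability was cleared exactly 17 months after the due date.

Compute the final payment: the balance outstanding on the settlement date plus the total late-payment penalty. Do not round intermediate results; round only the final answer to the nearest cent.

Balance at month 6: A$210,000.0900 × (1 + 0.0095)^6 = A$222,258.0095…
After A$102,900.00 payment: A$222,258.0095… − A$102,900.00 = A$119,358.0095…
Balance at month 17: A$119,358.0095… × (1 + 0.0095)^11 = A$132,440.5951…
Penalty: 17 × 0.5% × A$210,000.09 = A$17,850.01…
Final settlement = outstanding balance + penalty = A$132,440.5951… + A$17,850.01… = A$150,290.60

A$150,290.60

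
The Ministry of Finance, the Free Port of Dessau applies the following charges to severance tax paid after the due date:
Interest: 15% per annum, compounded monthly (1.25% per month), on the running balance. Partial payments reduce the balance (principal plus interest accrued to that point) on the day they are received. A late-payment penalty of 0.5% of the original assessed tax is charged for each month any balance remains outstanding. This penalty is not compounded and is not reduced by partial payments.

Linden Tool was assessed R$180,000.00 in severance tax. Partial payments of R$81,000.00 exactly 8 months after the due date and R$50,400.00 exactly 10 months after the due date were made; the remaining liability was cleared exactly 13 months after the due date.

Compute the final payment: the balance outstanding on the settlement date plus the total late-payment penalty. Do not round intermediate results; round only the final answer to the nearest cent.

Balance at month 8: R$180,000.0000 × (1 + 0.0125)^8 = R$198,807.4982…
After R$81,000.00 payment: R$198,807.4982… − R$81,000.00 = R$117,807.4982…
Balance at month 10: R$117,807.4982… × (1 + 0.0125)^2 = R$120,771.0931…
After R$50,400.00 payment: R$120,771.0931… − R$50,400.00 = R$70,371.0931…
Balance at month 13: R$70,371.0931… × (1 + 0.0125)^3 = R$73,043.1330…
Penalty: 13 × 0.5% × R$180,000.00 = R$11,700.00
Final settlement = outstanding balance + penalty = R$73,043.1330… + R$11,700.00 = R$84,743.13

R$84,743.13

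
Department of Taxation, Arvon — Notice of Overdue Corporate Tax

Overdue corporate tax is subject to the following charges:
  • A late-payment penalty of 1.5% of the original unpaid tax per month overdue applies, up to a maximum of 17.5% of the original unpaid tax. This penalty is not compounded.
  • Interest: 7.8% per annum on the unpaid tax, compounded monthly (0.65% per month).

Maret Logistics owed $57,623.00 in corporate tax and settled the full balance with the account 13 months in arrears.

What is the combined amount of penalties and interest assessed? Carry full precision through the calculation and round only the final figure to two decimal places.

$15,147.67

Penalty (uncapped): 13 × 1.5% × $57,623.00 = $11,236.49…; cap = 17.5% × $57,623.00 = $10,084.03… → penalty = $10,084.03…
Interest: $57,623.00 × ((1 + 0.0065)^13 − 1) = $57,623.00 × 0.0878753… = $5,063.6404…
Penalties + interest = $10,084.0250 + $5,063.6404… = $15,147.67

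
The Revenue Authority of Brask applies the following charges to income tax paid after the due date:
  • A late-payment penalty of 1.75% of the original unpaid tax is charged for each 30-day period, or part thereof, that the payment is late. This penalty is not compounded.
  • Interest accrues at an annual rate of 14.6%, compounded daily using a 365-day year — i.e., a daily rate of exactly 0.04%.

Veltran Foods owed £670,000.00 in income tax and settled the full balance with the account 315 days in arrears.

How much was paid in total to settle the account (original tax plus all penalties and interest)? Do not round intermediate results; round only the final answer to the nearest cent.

Penalty periods: ⌈315/30⌉ = 11; penalty = 11 × 1.75% × £670,000.00 = £128,975.00
Interest: £670,000.00 × ((1 + 0.0004)^315 − 1) = £670,000.00 × 0.13425359… = £89,949.9069…
Total = £670,000.00 + £128,975.0000 + £89,949.9069… = £888,924.91

£888,924.91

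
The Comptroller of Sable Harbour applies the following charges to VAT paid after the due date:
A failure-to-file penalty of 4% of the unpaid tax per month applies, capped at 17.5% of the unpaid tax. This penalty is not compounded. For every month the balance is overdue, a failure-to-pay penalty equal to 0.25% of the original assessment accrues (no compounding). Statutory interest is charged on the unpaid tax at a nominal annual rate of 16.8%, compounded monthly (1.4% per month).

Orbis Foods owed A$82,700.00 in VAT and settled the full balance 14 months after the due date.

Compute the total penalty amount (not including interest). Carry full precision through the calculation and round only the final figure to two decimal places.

Failure-to-file: 14 × 4% × A$82,700.00 = A$46,312.00, capped at 17.5% × A$82,700.00 = A$14,472.50
Failure-to-pay penalty: 14 × 0.25% × A$82,700.00 = A$2,894.50
Total penalty = A$14,472.50 + A$2,894.50 = A$17,367.00

A$17,367.00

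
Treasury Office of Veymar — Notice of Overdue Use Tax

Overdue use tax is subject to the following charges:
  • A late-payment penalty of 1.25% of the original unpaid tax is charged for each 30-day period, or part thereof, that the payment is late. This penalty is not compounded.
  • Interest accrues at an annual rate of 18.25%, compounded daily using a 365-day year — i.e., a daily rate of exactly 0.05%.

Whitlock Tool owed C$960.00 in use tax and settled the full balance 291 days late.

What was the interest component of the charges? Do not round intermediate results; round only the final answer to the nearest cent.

C$150.31

Interest: C$960.00 × ((1 + 0.0005)^291 − 1) = C$960.00 × 0.15657568… = C$150.3127…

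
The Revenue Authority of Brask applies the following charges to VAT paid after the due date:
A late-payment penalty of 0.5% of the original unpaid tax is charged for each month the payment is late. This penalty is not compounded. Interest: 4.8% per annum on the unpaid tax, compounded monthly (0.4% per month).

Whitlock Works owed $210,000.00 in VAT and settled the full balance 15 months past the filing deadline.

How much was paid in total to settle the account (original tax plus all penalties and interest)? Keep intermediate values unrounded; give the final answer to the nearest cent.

$238,708.99

Late-payment penalty: 15 × 0.5% × $210,000.00 = $15,750.00
Interest: $210,000.00 × ((1 + 0.004)^15 − 1) = $210,000.00 × 0.0617095… = $12,958.9892…
Total = $210,000.00 + $15,750.0000 + $12,958.9892… = $238,708.99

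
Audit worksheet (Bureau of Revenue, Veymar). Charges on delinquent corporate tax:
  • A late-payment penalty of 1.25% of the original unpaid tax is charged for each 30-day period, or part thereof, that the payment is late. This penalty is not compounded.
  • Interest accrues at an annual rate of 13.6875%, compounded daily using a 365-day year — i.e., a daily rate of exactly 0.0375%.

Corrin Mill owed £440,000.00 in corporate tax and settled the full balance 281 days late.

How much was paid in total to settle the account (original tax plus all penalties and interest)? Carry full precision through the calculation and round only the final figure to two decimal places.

£543,886.31

Penalty periods: ⌈281/30⌉ = 10; penalty = 10 × 1.25% × £440,000.00 = £55,000.00
Interest: £440,000.00 × ((1 + 0.000375)^281 − 1) = £440,000.00 × 0.11110526… = £48,886.3132…
Total = £440,000.00 + £55,000.0000 + £48,886.3132… = £543,886.31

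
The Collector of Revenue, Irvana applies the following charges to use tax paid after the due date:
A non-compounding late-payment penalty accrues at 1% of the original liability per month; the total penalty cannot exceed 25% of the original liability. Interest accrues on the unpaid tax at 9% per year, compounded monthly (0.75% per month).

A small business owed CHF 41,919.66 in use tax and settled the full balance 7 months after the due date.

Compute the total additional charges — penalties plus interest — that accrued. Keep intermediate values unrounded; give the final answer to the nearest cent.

CHF 5,185.30

Penalty: 7 × 1% × CHF 41,919.66 = CHF 2,934.38… (below the 25% cap of CHF 10,479.92…)
Interest: CHF 41,919.66 × ((1 + 0.0075)^7 − 1) = CHF 41,919.66 × 0.0536961… = CHF 2,250.9234…
Penalties + interest = CHF 2,934.3762 + CHF 2,250.9234… = CHF 5,185.30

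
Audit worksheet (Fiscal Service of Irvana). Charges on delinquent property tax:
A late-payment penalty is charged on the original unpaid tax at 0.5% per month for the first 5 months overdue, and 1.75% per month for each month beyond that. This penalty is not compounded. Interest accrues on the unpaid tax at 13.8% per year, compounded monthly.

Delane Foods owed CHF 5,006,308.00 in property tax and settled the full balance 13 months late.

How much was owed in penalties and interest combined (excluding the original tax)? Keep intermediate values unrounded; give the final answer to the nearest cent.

CHF 1,628,367.95

Penalty, months 1–5: 5 × 0.5% × CHF 5,006,308.00 = CHF 125,157.70
Penalty, months 6–13: 8 × 1.75% × CHF 5,006,308.00 = CHF 700,883.12
Interest (13.8%/yr ÷ 12 = 1.15%/month): CHF 5,006,308.00 × ((1 + 0.0115)^13 − 1) = CHF 802,327.1331…
Penalties + interest = CHF 826,040.8200 + CHF 802,327.1331… = CHF 1,628,367.95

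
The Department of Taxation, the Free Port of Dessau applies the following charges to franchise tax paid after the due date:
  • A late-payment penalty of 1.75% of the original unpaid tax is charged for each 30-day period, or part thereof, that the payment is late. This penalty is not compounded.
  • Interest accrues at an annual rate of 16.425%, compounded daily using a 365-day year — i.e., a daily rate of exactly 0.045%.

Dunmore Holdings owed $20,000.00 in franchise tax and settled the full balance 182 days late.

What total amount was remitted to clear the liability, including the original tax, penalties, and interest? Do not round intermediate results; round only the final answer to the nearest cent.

Penalty periods: ⌈182/30⌉ = 7; penalty = 7 × 1.75% × $20,000.00 = $2,450.00
Interest: $20,000.00 × ((1 + 0.00045)^182 − 1) = $20,000.00 × 0.08532728… = $1,706.5455…
Total = $20,000.00 + $2,450.0000 + $1,706.5455… = $24,156.55

$24,156.55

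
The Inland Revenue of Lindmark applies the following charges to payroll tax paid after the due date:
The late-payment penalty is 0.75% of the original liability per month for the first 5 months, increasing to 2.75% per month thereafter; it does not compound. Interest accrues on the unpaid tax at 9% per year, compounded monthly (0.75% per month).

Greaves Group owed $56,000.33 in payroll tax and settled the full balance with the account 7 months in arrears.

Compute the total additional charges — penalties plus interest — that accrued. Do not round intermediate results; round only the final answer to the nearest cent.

Penalty, months 1–5: 5 × 0.75% × $56,000.33 = $2,100.01…
Penalty, months 6–7: 2 × 2.75% × $56,000.33 = $3,080.02…
Interest: $56,000.33 × ((1 + 0.0075)^7 − 1) = $56,000.33 × 0.0536961… = $3,007.0008…
Penalties + interest = $5,180.0305… + $3,007.0008… = $8,187.03

$8,187.03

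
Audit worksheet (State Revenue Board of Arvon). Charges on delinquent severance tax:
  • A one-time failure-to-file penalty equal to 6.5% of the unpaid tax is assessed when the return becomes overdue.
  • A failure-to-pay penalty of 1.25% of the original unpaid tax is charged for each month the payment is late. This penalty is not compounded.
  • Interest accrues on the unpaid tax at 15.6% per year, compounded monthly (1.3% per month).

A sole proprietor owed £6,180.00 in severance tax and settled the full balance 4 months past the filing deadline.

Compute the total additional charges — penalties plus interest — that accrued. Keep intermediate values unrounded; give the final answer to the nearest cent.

£1,038.38

Failure-to-file penalty: 6.5% × £6,180.00 = £401.70
Failure-to-pay penalty = 1.25% × £6,180.00 × 4 mo = £309.00
Interest: £6,180.00 × ((1 + 0.013)^4 − 1) = £6,180.00 × 0.0530228… = £327.6810…
Penalties + interest = £710.7000 + £327.6810… = £1,038.38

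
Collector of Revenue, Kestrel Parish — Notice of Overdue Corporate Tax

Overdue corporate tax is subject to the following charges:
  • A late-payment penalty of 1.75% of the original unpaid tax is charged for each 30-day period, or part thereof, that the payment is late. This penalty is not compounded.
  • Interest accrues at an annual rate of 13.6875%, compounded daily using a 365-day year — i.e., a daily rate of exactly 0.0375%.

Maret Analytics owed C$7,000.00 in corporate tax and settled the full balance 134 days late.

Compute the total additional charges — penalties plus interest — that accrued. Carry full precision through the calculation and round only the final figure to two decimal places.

Penalty periods: ⌈134/30⌉ = 5; penalty = 5 × 1.75% × C$7,000.00 = C$612.50
Interest: C$7,000.00 × ((1 + 0.000375)^134 − 1) = C$7,000.00 × 0.05152404… = C$360.6683…
Penalties + interest = C$612.5000 + C$360.6683… = C$973.17

C$973.17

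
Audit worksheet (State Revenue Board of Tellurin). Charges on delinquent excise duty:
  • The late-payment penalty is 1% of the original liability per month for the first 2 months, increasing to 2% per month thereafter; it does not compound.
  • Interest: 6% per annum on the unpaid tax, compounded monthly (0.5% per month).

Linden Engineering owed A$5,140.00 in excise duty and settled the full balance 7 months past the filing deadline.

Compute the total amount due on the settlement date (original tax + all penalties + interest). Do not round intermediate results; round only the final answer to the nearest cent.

Penalty, months 1–2: 2 × 1% × A$5,140.00 = A$102.80
Penalty, months 3–7: 5 × 2% × A$5,140.00 = A$514.00
Interest: A$5,140.00 × ((1 + 0.005)^7 − 1) = A$5,140.00 × 0.0355294… = A$182.6211…
Total = A$5,140.00 + A$616.8000 + A$182.6211… = A$5,939.42

A$5,939.42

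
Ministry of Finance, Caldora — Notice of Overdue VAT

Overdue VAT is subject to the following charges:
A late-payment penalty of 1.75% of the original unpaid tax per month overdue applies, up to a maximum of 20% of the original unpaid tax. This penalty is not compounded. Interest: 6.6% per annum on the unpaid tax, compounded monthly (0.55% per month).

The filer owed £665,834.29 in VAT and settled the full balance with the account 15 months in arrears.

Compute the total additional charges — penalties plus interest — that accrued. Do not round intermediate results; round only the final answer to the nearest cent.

£190,264.29

Penalty (uncapped): 15 × 1.75% × £665,834.29 = £174,781.50…; cap = 20% × £665,834.29 = £133,166.86… → penalty = £133,166.86…
Interest: £665,834.29 × ((1 + 0.0055)^15 − 1) = £665,834.29 × 0.0857532… = £57,097.4310…
Penalties + interest = £133,166.8580 + £57,097.4310… = £190,264.29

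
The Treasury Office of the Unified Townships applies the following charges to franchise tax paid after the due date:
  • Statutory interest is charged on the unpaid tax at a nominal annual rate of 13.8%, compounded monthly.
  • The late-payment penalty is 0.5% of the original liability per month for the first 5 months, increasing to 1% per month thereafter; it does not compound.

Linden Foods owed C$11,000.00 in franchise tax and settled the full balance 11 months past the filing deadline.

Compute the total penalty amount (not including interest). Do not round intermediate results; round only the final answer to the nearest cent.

C$935.00

Penalty, months 1–5: 5 × 0.5% × C$11,000.00 = C$275.00
Penalty, months 6–11: 6 × 1% × C$11,000.00 = C$660.00
Total penalty = C$275.00 + C$660.00 = C$935.00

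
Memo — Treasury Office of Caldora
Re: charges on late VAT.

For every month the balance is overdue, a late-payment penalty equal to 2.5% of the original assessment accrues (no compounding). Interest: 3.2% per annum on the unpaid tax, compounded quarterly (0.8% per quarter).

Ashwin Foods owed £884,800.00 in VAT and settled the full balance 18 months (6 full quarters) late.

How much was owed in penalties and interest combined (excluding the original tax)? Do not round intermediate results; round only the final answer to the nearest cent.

Late-payment penalty: 18 × 2.5% × £884,800.00 = £398,160.00
Interest: £884,800.00 × ((1 + 0.008)^6 − 1) = £884,800.00 × 0.0489703… = £43,328.9229…
Penalties + interest = £398,160.0000 + £43,328.9229… = £441,488.92

£441,488.92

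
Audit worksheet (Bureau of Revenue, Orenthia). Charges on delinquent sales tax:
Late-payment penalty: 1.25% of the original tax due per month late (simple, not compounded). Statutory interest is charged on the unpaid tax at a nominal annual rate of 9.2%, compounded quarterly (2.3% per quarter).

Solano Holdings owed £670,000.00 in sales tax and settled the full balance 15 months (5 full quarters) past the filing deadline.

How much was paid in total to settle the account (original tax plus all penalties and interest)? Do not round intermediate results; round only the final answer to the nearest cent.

Late-payment penalty: 15 × 1.25% × £670,000.00 = £125,625.00
Interest: £670,000.00 × ((1 + 0.023)^5 − 1) = £670,000.00 × 0.1204131… = £80,676.7607…
Total = £670,000.00 + £125,625.0000 + £80,676.7607… = £876,301.76

£876,301.76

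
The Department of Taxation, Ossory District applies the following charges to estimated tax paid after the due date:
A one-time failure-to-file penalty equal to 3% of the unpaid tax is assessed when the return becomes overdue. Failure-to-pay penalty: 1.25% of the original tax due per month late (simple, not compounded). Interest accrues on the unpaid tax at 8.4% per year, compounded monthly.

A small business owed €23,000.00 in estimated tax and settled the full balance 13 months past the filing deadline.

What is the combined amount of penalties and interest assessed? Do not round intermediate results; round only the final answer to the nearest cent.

Failure-to-file penalty: 3% × €23,000.00 = €690.00
Failure-to-pay penalty = 1.25% × €23,000.00 × 13 mo = €3,737.50
Interest (8.4%/yr ÷ 12 = 0.7%/month): €23,000.00 × ((1 + 0.007)^13 − 1) = €2,183.2022…
Penalties + interest = €4,427.5000 + €2,183.2022… = €6,610.70

€6,610.70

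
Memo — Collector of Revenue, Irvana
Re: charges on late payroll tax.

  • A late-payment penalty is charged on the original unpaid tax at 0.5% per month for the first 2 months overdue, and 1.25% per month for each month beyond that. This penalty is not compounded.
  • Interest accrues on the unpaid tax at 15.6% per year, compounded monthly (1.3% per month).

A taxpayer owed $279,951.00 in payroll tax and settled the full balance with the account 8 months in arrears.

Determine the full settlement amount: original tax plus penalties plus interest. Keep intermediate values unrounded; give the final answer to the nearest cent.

Penalty, months 1–2: 2 × 0.5% × $279,951.00 = $2,799.51
Penalty, months 3–8: 6 × 1.25% × $279,951.00 = $20,996.33…
Interest: $279,951.00 × ((1 + 0.013)^8 − 1) = $279,951.00 × 0.1088571… = $30,474.6406…
Total = $279,951.00 + $23,795.8350 + $30,474.6406… = $334,221.48

$334,221.48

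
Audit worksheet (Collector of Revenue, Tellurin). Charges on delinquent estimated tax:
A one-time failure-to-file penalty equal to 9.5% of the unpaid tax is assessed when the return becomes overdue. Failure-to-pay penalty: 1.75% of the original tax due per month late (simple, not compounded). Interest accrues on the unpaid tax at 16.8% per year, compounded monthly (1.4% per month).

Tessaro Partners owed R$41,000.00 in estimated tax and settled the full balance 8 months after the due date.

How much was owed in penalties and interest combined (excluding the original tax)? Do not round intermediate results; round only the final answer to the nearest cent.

Failure-to-file penalty: 9.5% × R$41,000.00 = R$3,895.00
Failure-to-pay penalty = 1.75% × R$41,000.00 × 8 mo = R$5,740.00
Interest: R$41,000.00 × ((1 + 0.014)^8 − 1) = R$41,000.00 × 0.1176444… = R$4,823.4197…
Penalties + interest = R$9,635.0000 + R$4,823.4197… = R$14,458.42

R$14,458.42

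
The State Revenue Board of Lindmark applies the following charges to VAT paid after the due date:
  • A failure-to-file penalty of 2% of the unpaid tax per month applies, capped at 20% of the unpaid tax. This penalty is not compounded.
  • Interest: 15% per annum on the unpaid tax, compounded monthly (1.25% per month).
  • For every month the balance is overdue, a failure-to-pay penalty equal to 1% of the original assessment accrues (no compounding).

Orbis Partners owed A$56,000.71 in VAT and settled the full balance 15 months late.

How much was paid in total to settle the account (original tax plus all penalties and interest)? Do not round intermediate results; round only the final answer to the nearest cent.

Failure-to-file: 15 × 2% × A$56,000.71 = A$16,800.21…, capped at 20% × A$56,000.71 = A$11,200.14…
Failure-to-pay penalty: 15 × 1% × A$56,000.71 = A$8,400.11…
Interest: A$56,000.71 × ((1 + 0.0125)^15 − 1) = A$56,000.71 × 0.2048292… = A$11,470.5797…
Total = A$56,000.71 + A$19,600.2485 + A$11,470.5797… = A$87,071.54

A$87,071.54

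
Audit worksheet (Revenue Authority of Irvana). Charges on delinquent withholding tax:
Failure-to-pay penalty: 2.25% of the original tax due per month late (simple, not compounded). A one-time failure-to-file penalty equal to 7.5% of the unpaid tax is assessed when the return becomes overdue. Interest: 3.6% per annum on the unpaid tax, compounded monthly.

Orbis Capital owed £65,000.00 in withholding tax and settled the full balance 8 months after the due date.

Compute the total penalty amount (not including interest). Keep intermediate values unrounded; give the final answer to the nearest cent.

Failure-to-file penalty: 7.5% × £65,000.00 = £4,875.00
Failure-to-pay penalty: 8 × 2.25% × £65,000.00 = £11,700.00
Total penalty = £4,875.00 + £11,700.00 = £16,575.00

£16,575.00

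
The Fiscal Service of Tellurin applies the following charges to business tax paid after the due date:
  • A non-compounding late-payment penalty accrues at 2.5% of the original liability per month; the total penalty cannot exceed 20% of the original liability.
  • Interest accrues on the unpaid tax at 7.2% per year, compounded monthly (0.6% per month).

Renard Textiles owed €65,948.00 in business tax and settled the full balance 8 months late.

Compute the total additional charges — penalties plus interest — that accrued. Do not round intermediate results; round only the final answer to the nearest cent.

€16,422.38

Penalty (uncapped): 8 × 2.5% × €65,948.00 = €13,189.60; cap = 20% × €65,948.00 = €13,189.60 → penalty = €13,189.60
Interest: €65,948.00 × ((1 + 0.006)^8 − 1) = €65,948.00 × 0.0490202… = €3,232.7833…
Penalties + interest = €13,189.6000 + €3,232.7833… = €16,422.38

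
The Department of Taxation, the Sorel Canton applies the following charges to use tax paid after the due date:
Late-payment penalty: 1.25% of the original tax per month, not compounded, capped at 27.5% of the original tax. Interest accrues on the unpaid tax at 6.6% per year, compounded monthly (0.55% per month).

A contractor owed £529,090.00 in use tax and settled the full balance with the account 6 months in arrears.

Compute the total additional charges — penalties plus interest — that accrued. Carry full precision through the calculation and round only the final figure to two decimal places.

Penalty: 6 × 1.25% × £529,090.00 = £39,681.75 (below the 27.5% cap of £145,499.75)
Interest: £529,090.00 × ((1 + 0.0055)^6 − 1) = £529,090.00 × 0.0334571… = £17,701.8124…
Penalties + interest = £39,681.7500 + £17,701.8124… = £57,383.56

£57,383.56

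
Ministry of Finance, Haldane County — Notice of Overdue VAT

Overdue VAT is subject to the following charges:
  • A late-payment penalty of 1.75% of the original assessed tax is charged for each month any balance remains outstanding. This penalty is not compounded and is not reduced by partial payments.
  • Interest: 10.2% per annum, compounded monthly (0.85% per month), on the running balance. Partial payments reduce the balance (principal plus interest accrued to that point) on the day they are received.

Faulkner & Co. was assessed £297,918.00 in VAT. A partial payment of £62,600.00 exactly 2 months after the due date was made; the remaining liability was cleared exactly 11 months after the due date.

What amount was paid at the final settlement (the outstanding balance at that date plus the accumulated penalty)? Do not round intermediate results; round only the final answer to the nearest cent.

£316,782.11

Balance at month 2: £297,918.0000 × (1 + 0.0085)^2 = £303,004.1306…
After £62,600.00 payment: £303,004.1306… − £62,600.00 = £240,404.1306…
Balance at month 11: £240,404.1306… × (1 + 0.0085)^9 = £259,432.8988…
Penalty: 11 × 1.75% × £297,918.00 = £57,349.22…
Final settlement = outstanding balance + penalty = £259,432.8988… + £57,349.22… = £316,782.11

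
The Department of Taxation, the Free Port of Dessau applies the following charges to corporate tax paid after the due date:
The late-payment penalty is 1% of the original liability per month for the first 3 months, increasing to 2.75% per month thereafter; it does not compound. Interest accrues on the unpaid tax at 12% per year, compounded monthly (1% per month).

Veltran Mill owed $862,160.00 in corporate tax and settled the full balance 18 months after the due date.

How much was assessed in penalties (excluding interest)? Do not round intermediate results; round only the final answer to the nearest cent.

Penalty, months 1–3: 3 × 1% × $862,160.00 = $25,864.80
Penalty, months 4–18: 15 × 2.75% × $862,160.00 = $355,641.00
Total penalty = $25,864.80 + $355,641.00 = $381,505.80

$381,505.80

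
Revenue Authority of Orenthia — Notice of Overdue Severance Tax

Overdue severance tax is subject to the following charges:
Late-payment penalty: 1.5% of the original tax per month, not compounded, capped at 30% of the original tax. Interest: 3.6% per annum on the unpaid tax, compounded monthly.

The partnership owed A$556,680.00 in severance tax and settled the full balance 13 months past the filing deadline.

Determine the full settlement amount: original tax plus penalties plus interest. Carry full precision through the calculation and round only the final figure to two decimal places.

Penalty: 13 × 1.5% × A$556,680.00 = A$108,552.60 (below the 30% cap of A$167,004.00)
Interest (3.6%/yr ÷ 12 = 0.3%/month): A$556,680.00 × ((1 + 0.003)^13 − 1) = A$22,105.6405…
Total = A$556,680.00 + A$108,552.6000 + A$22,105.6405… = A$687,338.24

A$687,338.24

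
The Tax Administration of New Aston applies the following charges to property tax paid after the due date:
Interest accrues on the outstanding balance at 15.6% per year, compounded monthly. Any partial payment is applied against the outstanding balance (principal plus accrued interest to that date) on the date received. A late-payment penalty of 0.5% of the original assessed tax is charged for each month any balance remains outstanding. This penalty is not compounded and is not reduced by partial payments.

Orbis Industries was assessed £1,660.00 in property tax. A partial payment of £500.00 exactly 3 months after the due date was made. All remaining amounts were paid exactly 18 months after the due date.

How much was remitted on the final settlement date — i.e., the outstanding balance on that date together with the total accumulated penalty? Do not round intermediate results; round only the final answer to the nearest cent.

Monthly rate = 15.6% ÷ 12 = 1.3%
Balance at month 3: £1,660.0000 × (1 + 0.013)^3 = £1,725.5853…
After £500.00 payment: £1,725.5853… − £500.00 = £1,225.5853…
Balance at month 18: £1,225.5853… × (1 + 0.013)^15 = £1,487.5967…
Penalty: 18 × 0.5% × £1,660.00 = £149.40
Final settlement = outstanding balance + penalty = £1,487.5967… + £149.40 = £1,637.00

£1,637.00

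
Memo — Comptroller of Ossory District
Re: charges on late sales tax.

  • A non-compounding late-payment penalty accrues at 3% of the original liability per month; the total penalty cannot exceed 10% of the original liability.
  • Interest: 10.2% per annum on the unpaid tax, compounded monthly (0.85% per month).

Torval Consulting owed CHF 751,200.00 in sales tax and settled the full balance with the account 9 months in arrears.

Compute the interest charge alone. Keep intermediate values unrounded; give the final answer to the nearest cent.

Interest: CHF 751,200.00 × ((1 + 0.0085)^9 − 1) = CHF 751,200.00 × 0.0791532… = CHF 59,459.9213…

CHF 59,459.92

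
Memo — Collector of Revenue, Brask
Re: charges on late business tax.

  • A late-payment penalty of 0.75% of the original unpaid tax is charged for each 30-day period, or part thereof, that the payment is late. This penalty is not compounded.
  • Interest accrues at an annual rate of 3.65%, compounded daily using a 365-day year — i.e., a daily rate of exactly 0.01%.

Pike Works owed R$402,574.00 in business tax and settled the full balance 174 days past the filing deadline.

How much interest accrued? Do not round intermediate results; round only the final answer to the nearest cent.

Interest: R$402,574.00 × ((1 + 0.0001)^174 − 1) = R$402,574.00 × 0.01755138… = R$7,065.7279…

R$7,065.73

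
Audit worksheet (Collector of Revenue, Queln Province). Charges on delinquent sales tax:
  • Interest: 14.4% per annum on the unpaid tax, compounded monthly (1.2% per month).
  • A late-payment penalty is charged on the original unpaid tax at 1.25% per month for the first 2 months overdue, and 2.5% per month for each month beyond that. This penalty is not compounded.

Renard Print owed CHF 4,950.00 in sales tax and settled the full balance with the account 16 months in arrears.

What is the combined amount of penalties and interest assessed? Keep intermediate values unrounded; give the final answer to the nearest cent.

CHF 2,897.17

Penalty, months 1–2: 2 × 1.25% × CHF 4,950.00 = CHF 123.75
Penalty, months 3–16: 14 × 2.5% × CHF 4,950.00 = CHF 1,732.50
Interest: CHF 4,950.00 × ((1 + 0.012)^16 − 1) = CHF 4,950.00 × 0.2102865… = CHF 1,040.9183…
Penalties + interest = CHF 1,856.2500 + CHF 1,040.9183… = CHF 2,897.17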